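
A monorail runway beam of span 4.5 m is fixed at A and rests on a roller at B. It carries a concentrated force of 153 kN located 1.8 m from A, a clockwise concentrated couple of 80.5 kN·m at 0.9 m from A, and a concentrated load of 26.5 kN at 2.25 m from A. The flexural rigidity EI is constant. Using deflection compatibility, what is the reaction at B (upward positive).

Take the reaction at B as the redundant and release it; the primary structure is a cantilever fixed at A.
Primary-structure tip deflection at B by superposition:
  point load 153 at a = 1.8: Pa²(3L − a)/(6EI) = 966.7/EI
  clockwise couple 80.5 at a = 0.9: M₀a(2L − a)/(2EI) = 293.4/EI
  point load 26.5 at a = 2.25: Pa²(3L − a)/(6EI) = 251.5/EI
  δ_0 = 1512/EI
Flexibility coefficient — unit upward force at B: δ_{BB} = L³/(3EI) = 30.38/EI.
The prop prevents deflection at B: R_B = δ_0/δ_{BB} = 1512/30.38 = 49.77 kN.

R_B = 49.77 kN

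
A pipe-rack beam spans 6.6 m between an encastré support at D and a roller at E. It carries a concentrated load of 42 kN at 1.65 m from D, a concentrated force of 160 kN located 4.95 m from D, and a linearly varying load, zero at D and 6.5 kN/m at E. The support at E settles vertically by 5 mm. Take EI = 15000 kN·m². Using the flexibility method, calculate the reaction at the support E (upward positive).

R_E = 115.9 kN

Release the roller at E. Primary structure: cantilever fixed at D.
Deflection at E on the released cantilever, summing each load's contribution:
  point load 42 at a = 1.65: Pa²(3L − a)/(6EI) = 345.9/EI
  point load 160 at a = 4.95: Pa²(3L − a)/(6EI) = 9703/EI
  triangular load, peak 6.5 at the free end: 11w₀L⁴/(120EI) = 1131/EI
  δ_0 = 11179/EI
Flexibility coefficient — unit upward force at E: δ_{EE} = L³/(3EI) = 95.83/EI.
With EI = 15000 kN·m²: δ_0 = 0.7453 m and δ_{EE} = 0.006389 m/kN.
Compatibility — the beam at E must follow the support down by 0.005 m: δ_0 − R_E·δ_{EE} = 0.005, so R_E = (0.7453 − 0.005)/0.006389 = 115.9 kN.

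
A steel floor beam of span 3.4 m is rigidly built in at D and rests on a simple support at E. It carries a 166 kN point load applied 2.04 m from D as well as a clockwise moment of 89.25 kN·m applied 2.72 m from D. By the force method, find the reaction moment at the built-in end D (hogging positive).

Remove the prop at E; the released (primary) structure is a cantilever built in at D.
Free-end deflection of the primary structure under the applied loading (downward +):
  point load 166 at a = 2.04: Pa²(3L − a)/(6EI) = 939.5/EI
  clockwise couple 89.25 at a = 2.72: M₀a(2L − a)/(2EI) = 495.2/EI
  δ_0 = 1435/EI
Tip deflection under a unit load at E: L³/(3EI) = 13.1/EI.
Compatibility at E: δ_0 − R_E·δ_{EE} = 0, so R_E = 1435/13.1 = 109.5 kN.
Moment equilibrium about D: M_D = Σ(load moments about D) − R_E·L = 427.9 − 109.5×3.4 = 55.55 kN·m.

M_D = 55.55 kN·m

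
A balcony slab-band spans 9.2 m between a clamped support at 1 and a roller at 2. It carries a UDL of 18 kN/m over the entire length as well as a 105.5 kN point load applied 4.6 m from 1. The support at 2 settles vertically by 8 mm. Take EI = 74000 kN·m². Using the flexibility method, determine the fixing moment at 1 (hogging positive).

M_1 = 393.4 kN·m

Take the reaction at 2 as the redundant and release it; the primary structure is a cantilever fixed at 1.
Downward deflection at the released point 2 due to the loads:
  UDL 18: wL⁴/(8EI) = 16119/EI
  point load 105.5 at a = 4.6: Pa²(3L − a)/(6EI) = 8557/EI
  δ_0 = 24676/EI
Tip deflection under a unit load at 2: L³/(3EI) = 259.6/EI.
With EI = 74000 kN·m²: δ_0 = 0.33346 m and δ_{22} = 0.003508 m/kN.
Compatibility — the beam at 2 must follow the support down by 0.008 m: δ_0 − R_2·δ_{22} = 0.008, so R_2 = (0.33346 − 0.008)/0.003508 = 92.79 kN.
Moment equilibrium about 1: M_1 = Σ(load moments about 1) − R_2·L = 1247 − 92.79×9.2 = 393.4 kN·m.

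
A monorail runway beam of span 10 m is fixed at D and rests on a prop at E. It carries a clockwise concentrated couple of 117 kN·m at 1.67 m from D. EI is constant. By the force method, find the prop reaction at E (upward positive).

Choose R_E as the redundant. The primary structure is the cantilever fixed at D.
Primary-structure tip deflection at E by superposition:
  clockwise couple 117 at a = 1.67: M₀a(2L − a)/(2EI) = 1791/EI
Flexibility coefficient — unit upward force at E: δ_{EE} = L³/(3EI) = 333.3/EI.
The prop prevents deflection at E: R_E = δ_0/δ_{EE} = 1791/333.3 = 5.372 kN.

R_E = 5.372 kN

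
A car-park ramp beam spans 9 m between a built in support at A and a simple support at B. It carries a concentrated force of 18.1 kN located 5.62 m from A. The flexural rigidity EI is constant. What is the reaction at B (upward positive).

Take the reaction at B as the redundant and release it; the primary structure is a cantilever fixed at A.
Deflection at B on the released cantilever, summing each load's contribution:
  point load 18.1 at a = 5.62: Pa²(3L − a)/(6EI) = 2037/EI
Tip deflection under a unit load at B: L³/(3EI) = 243/EI.
Compatibility at B: δ_0 − R_B·δ_{BB} = 0, so R_B = 2037/243 = 8.383 kN.

R_B = 8.383 kN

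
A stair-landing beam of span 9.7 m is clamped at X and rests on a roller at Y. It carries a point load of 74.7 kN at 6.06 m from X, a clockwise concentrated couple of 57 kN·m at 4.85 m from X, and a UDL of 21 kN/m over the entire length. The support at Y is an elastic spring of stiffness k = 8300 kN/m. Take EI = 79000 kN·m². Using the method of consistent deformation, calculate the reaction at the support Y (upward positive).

Take the reaction at Y as the redundant and release it; the primary structure is a cantilever fixed at X.
Downward deflection at the released point Y due to the loads:
  point load 74.7 at a = 6.06: Pa²(3L − a)/(6EI) = 10534/EI
  clockwise couple 57 at a = 4.85: M₀a(2L − a)/(2EI) = 2011/EI
  UDL 21: wL⁴/(8EI) = 23239/EI
  δ_0 = 35784/EI
Flexibility coefficient — unit upward force at Y: δ_{YY} = L³/(3EI) = 304.2/EI.
With EI = 79000 kN·m²: δ_0 = 0.45296 m and δ_{YY} = 0.003851 m/kN.
Compatibility — the spring shortens by R_Y/k under the reaction it provides: δ_0 − R_Y·δ_{YY} = R_Y/k. With 1/k = 0.00012 m/kN, R_Y = δ_0 / (δ_{YY} + 1/k) = 0.45296 / (0.003851 + 0.00012) = 114.1 kN.

R_Y = 114.1 kN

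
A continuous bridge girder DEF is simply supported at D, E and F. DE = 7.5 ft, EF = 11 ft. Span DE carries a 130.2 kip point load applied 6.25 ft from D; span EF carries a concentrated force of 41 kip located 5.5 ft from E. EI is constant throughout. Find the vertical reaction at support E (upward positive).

Take M_E as the redundant. Released structure: two simple spans DE and EF with a hinge at E.
End slopes at the hinge E, treating each span as simply supported:
  span DE: point load 130.2 at a = 6.25: Pab(L + a)/(6LEI) = 310.8/EI
  span EF: point load 41 at a = 5.5: Pab(L + b)/(6LEI) = 310.1/EI
  relative rotation θ_0 = (310.8 + 310.1)/EI = 620.9/EI
A unit hogging moment at E produces rotation L₁/(3EI) + L₂/(3EI) = 6.167/EI.
Slope continuity at E: θ_0 = M_E·6.167/EI, so M_E = 620.9/6.167 = 100.7 kip·ft (hogging).
Span DE, ΣM about D with M_E applied at E: R_E^{DE}·7.5 = 813.8 + 100.7, so R_E^{DE} = 121.9 kip and R_D = 130.2 − 121.9 = 8.276 kip.
Span EF, ΣM about F: R_E^{EF}·11 = 225.5 + 100.7, so R_E^{EF} = 29.65 kip and R_F = 41 − 29.65 = 11.35 kip.
R_E = 121.9 + 29.65 = 151.6 kip.

R_E = 151.6 kip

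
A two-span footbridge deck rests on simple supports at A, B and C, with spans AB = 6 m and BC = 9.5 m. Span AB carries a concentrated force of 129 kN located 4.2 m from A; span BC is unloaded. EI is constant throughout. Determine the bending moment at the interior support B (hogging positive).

M_B = 53.48 kN·m

Insert a hinge at B; M_B is the redundant, and each span becomes simply supported.
Rotations at B on the released spans (each span's end-slope, ×1/EI):
  span AB: point load 129 at a = 4.2: Pab(L + a)/(6LEI) = 276.3/EI
  relative rotation θ_0 = (276.3 + 0)/EI = 276.3/EI
A unit hogging moment at B produces rotation L₁/(3EI) + L₂/(3EI) = 5.167/EI.
Slope continuity at B: θ_0 = M_B·5.167/EI, so M_B = 276.3/5.167 = 53.48 kN·m (hogging).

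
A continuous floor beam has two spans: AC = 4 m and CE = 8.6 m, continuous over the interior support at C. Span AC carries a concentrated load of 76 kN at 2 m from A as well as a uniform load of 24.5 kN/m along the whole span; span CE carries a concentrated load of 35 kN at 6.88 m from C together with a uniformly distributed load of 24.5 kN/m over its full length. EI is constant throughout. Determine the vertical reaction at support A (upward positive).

R_A = 35.01 kN

Release continuity at C by inserting a hinge; the redundant is the internal moment M_C. The primary structure is two simply-supported spans AC and CE.
Rotations at C on the released spans (each span's end-slope, ×1/EI):
  span AC: point load 76 at a = 2: Pab(L + a)/(6LEI) = 76/EI
  span AC: UDL 24.5: wL³/(24EI) = 65.33/EI
  span CE: point load 35 at a = 6.88: Pab(L + b)/(6LEI) = 82.84/EI
  span CE: UDL 24.5: wL³/(24EI) = 649.3/EI
  relative rotation θ_0 = (141.3 + 732.1)/EI = 873.5/EI
A unit hogging moment at C produces rotation L₁/(3EI) + L₂/(3EI) = 4.2/EI.
Compatibility: M_C·(L₁+L₂)/(3EI) = θ_0, giving M_C = 208 kN·m (hogging).
Span AC, ΣM about A with M_C applied at C: R_C^{AC}·4 = 348 + 208, so R_C^{AC} = 139 kN and R_A = 174 − 139 = 35.01 kN.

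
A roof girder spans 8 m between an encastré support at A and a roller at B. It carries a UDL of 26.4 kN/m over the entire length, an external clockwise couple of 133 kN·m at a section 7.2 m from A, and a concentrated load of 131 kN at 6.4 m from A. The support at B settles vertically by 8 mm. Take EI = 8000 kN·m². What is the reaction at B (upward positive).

R_B = 195.7 kN

Take the reaction at B as the redundant and release it; the primary structure is a cantilever fixed at A.
Deflection at B on the released cantilever, summing each load's contribution:
  UDL 26.4: wL⁴/(8EI) = 13517/EI
  clockwise couple 133 at a = 7.2: M₀a(2L − a)/(2EI) = 4213/EI
  point load 131 at a = 6.4: Pa²(3L − a)/(6EI) = 15740/EI
  δ_0 = 33470/EI
Tip deflection under a unit load at B: L³/(3EI) = 170.7/EI.
With EI = 8000 kN·m²: δ_0 = 4.1837 m and δ_{BB} = 0.021333 m/kN.
Compatibility — the beam at B must follow the support down by 0.008 m: δ_0 − R_B·δ_{BB} = 0.008, so R_B = (4.1837 − 0.008)/0.021333 = 195.7 kN.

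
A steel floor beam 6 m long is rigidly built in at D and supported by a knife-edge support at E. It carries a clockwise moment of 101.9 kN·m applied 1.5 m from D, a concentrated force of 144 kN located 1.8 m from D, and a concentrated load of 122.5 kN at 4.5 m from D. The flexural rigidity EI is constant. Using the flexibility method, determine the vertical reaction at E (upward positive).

R_E = 106.2 kN

Release the roller at E. Primary structure: cantilever fixed at D.
Deflection at E on the released cantilever, summing each load's contribution:
  clockwise couple 101.9 at a = 1.5: M₀a(2L − a)/(2EI) = 802.5/EI
  point load 144 at a = 1.8: Pa²(3L − a)/(6EI) = 1260/EI
  point load 122.5 at a = 4.5: Pa²(3L − a)/(6EI) = 5581/EI
  δ_0 = 7644/EI
Tip deflection under a unit load at E: L³/(3EI) = 72/EI.
Compatibility at E: δ_0 − R_E·δ_{EE} = 0, so R_E = 7644/72 = 106.2 kN.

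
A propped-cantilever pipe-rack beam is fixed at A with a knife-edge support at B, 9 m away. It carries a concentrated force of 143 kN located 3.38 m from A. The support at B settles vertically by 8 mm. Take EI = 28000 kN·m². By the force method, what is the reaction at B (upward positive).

R_B = 25.54 kN

Remove the prop at B; the released (primary) structure is a cantilever built in at A.
Downward deflection at the released point B due to the loads:
  point load 143 at a = 3.38: Pa²(3L − a)/(6EI) = 6431/EI
Tip deflection under a unit load at B: L³/(3EI) = 243/EI.
With EI = 28000 kN·m²: δ_0 = 0.22969 m and δ_{BB} = 0.008679 m/kN.
Compatibility — the beam at B must follow the support down by 0.008 m: δ_0 − R_B·δ_{BB} = 0.008, so R_B = (0.22969 − 0.008)/0.008679 = 25.54 kN.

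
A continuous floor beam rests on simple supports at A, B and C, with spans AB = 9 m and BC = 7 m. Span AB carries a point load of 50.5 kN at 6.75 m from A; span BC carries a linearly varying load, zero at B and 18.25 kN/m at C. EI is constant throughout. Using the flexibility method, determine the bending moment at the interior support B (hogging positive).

Release continuity at B by inserting a hinge; the redundant is the internal moment M_B. The primary structure is two simply-supported spans AB and BC.
Rotations at B on the released spans (each span's end-slope, ×1/EI):
  span AB: point load 50.5 at a = 6.75: Pab(L + a)/(6LEI) = 223.7/EI
  span BC: triangular load, peak 18.25: 7w₀L³/(360EI) = 121.7/EI
  relative rotation θ_0 = (223.7 + 121.7)/EI = 345.4/EI
A unit hogging moment at B produces rotation L₁/(3EI) + L₂/(3EI) = 5.333/EI.
Slope continuity at B: θ_0 = M_B·5.333/EI, so M_B = 345.4/5.333 = 64.77 kN·m (hogging).

M_B = 64.77 kN·m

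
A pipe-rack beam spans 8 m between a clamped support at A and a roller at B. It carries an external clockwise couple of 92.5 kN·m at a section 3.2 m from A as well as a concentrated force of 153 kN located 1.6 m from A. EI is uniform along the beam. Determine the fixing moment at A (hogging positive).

M_A = 180 kN·m

Take the reaction at B as the redundant and release it; the primary structure is a cantilever fixed at A.
Downward deflection at the released point B due to the loads:
  clockwise couple 92.5 at a = 3.2: M₀a(2L − a)/(2EI) = 1894/EI
  point load 153 at a = 1.6: Pa²(3L − a)/(6EI) = 1462/EI
  δ_0 = 3357/EI
Tip deflection under a unit load at B: L³/(3EI) = 170.7/EI.
Compatibility at B: δ_0 − R_B·δ_{BB} = 0, so R_B = 3357/170.7 = 19.67 kN.
Moment equilibrium about A: M_A = Σ(load moments about A) − R_B·L = 337.3 − 19.67×8 = 180 kN·m.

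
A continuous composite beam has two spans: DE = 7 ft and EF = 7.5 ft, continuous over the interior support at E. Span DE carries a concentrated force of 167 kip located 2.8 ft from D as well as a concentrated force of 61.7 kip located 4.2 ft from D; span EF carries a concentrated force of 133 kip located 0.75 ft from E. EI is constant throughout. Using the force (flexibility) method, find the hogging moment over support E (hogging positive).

M_E = 179 kip·ft

Take M_E as the redundant. Released structure: two simple spans DE and EF with a hinge at E.
Discontinuity in slope at E on the released structure — sum the simple-span end rotations:
  span DE: point load 167 at a = 2.8: Pab(L + a)/(6LEI) = 458.2/EI
  span DE: point load 61.7 at a = 4.2: Pab(L + a)/(6LEI) = 193.5/EI
  span EF: point load 133 at a = 0.75: Pab(L + b)/(6LEI) = 213.2/EI
  relative rotation θ_0 = (651.7 + 213.2)/EI = 865/EI
A unit hogging moment at E produces rotation L₁/(3EI) + L₂/(3EI) = 4.833/EI.
Slope continuity at E: θ_0 = M_E·4.833/EI, so M_E = 865/4.833 = 179 kip·ft (hogging).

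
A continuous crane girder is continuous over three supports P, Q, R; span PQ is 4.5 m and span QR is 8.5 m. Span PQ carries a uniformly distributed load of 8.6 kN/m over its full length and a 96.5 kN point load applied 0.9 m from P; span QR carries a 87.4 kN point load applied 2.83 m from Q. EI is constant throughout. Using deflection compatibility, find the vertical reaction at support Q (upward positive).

R_Q = 135 kN

Take M_Q as the redundant. Released structure: two simple spans PQ and QR with a hinge at Q.
End slopes at the hinge Q, treating each span as simply supported:
  span PQ: UDL 8.6: wL³/(24EI) = 32.65/EI
  span PQ: point load 96.5 at a = 0.9: Pab(L + a)/(6LEI) = 62.53/EI
  span QR: point load 87.4 at a = 2.83: Pab(L + b)/(6LEI) = 389.7/EI
  relative rotation θ_0 = (95.19 + 389.7)/EI = 484.8/EI
A unit hogging moment at Q produces rotation L₁/(3EI) + L₂/(3EI) = 4.333/EI.
Compatibility: M_Q·(L₁+L₂)/(3EI) = θ_0, giving M_Q = 111.9 kN·m (hogging).
Span PQ, ΣM about P with M_Q applied at Q: R_Q^{PQ}·4.5 = 173.9 + 111.9, so R_Q^{PQ} = 63.51 kN and R_P = 135.2 − 63.51 = 71.69 kN.
Span QR, ΣM about R: R_Q^{QR}·8.5 = 495.6 + 111.9, so R_Q^{QR} = 71.46 kN and R_R = 87.4 − 71.46 = 15.94 kN.
R_Q = 63.51 + 71.46 = 135 kN.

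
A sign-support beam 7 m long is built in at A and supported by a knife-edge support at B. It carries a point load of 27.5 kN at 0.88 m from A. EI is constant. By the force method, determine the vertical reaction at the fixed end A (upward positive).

R_A = 26.88 kN

Choose R_B as the redundant. The primary structure is the cantilever fixed at A.
Free-end deflection of the primary structure under the applied loading (downward +):
  point load 27.5 at a = 0.88: Pa²(3L − a)/(6EI) = 71.41/EI
Flexibility coefficient — unit upward force at B: δ_{BB} = L³/(3EI) = 114.3/EI.
Compatibility at B: δ_0 − R_B·δ_{BB} = 0, so R_B = 71.41/114.3 = 0.6246 kN.
Vertical equilibrium: R_A = ΣP − R_B = 27.5 − 0.6246 = 26.88 kN.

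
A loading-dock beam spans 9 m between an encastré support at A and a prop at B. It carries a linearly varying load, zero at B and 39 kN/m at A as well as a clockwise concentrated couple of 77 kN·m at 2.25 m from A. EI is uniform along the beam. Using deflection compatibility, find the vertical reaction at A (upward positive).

Choose R_B as the redundant. The primary structure is the cantilever fixed at A.
Downward deflection at the released point B due to the loads:
  triangular load, peak 39 at the fixed end: w₀L⁴/(30EI) = 8529/EI
  clockwise couple 77 at a = 2.25: M₀a(2L − a)/(2EI) = 1364/EI
  δ_0 = 9894/EI
Flexibility coefficient — unit upward force at B: δ_{BB} = L³/(3EI) = 243/EI.
The prop prevents deflection at B: R_B = δ_0/δ_{BB} = 9894/243 = 40.71 kN.
Vertical equilibrium: R_A = ΣP − R_B = 175.5 − 40.71 = 134.8 kN.

R_A = 134.8 kN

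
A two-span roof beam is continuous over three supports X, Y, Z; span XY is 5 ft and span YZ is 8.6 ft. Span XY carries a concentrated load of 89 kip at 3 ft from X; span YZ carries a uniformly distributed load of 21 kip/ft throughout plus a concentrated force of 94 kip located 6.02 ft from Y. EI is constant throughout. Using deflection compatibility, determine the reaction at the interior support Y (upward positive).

R_Y = 242.7 kip

Insert a hinge at Y; M_Y is the redundant, and each span becomes simply supported.
End slopes at the hinge Y, treating each span as simply supported:
  span XY: point load 89 at a = 3: Pab(L + a)/(6LEI) = 142.4/EI
  span YZ: UDL 21: wL³/(24EI) = 556.5/EI
  span YZ: point load 94 at a = 6.02: Pab(L + b)/(6LEI) = 316.3/EI
  relative rotation θ_0 = (142.4 + 872.9)/EI = 1015/EI
A unit hogging moment at Y produces rotation L₁/(3EI) + L₂/(3EI) = 4.533/EI.
Slope continuity at Y: θ_0 = M_Y·4.533/EI, so M_Y = 1015/4.533 = 224 kip·ft (hogging).
Span XY, ΣM about X with M_Y applied at Y: R_Y^{XY}·5 = 267 + 224, so R_Y^{XY} = 98.19 kip and R_X = 89 − 98.19 = -9.192 kip.
Span YZ, ΣM about Z: R_Y^{YZ}·8.6 = 1019 + 224, so R_Y^{YZ} = 144.5 kip and R_Z = 274.6 − 144.5 = 130.1 kip.
R_Y = 98.19 + 144.5 = 242.7 kip.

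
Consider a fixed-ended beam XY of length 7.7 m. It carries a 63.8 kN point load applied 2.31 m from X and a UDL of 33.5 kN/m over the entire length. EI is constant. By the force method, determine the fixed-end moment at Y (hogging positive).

M_Y = 196.5 kN·m

Take the two fixed-end moments M_X, M_Y as redundants; the released structure is the simple span XY.
Simple-span end rotations at X and Y under the given loads:
  at X: point load 63.8 at a = 2.31: Pab(L + b)/(6LEI) = 225.1/EI
  at Y: point load 63.8 at a = 2.31: Pab(L + a)/(6LEI) = 172.1/EI
  at X: UDL 33.5: wL³/(24EI) = 637.2/EI
  at Y: UDL 33.5: wL³/(24EI) = 637.2/EI
  θ_X0 = 862.3/EI,  θ_Y0 = 809.4/EI
Flexibility coefficients: a unit moment at one end gives L/(3EI) there and L/(6EI) at the far end, so f₁₁ = f₂₂ = 2.567/EI and f₁₂ = f₂₁ = 1.283/EI.
Compatibility — zero rotation at each built-in end:
  2.567 M_X + 1.283 M_Y = 862.3
  1.283 M_X + 2.567 M_Y = 809.4
Solving the pair gives M_X = 237.7 kN·m and M_Y = 196.5 kN·m (hogging).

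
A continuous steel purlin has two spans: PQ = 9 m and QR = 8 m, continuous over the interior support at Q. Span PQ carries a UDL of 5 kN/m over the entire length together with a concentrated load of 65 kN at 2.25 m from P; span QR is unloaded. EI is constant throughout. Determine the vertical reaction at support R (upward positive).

R_R = -7.887 kN

Take M_Q as the redundant. Released structure: two simple spans PQ and QR with a hinge at Q.
Discontinuity in slope at Q on the released structure — sum the simple-span end rotations:
  span PQ: UDL 5: wL³/(24EI) = 151.9/EI
  span PQ: point load 65 at a = 2.25: Pab(L + a)/(6LEI) = 205.7/EI
  relative rotation θ_0 = (357.5 + 0)/EI = 357.5/EI
A unit hogging moment at Q produces rotation L₁/(3EI) + L₂/(3EI) = 5.667/EI.
Compatibility: M_Q·(L₁+L₂)/(3EI) = θ_0, giving M_Q = 63.1 kN·m (hogging).
Span QR, ΣM about R: R_Q^{QR}·8 = 0 + 63.1, so R_Q^{QR} = 7.887 kN and R_R = 0 − 7.887 = -7.887 kN.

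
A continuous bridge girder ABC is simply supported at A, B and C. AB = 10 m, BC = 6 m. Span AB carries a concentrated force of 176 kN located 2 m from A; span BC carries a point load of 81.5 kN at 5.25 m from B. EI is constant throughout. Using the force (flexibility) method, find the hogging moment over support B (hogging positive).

Insert a hinge at B; M_B is the redundant, and each span becomes simply supported.
Rotations at B on the released spans (each span's end-slope, ×1/EI):
  span AB: point load 176 at a = 2: Pab(L + a)/(6LEI) = 563.2/EI
  span BC: point load 81.5 at a = 5.25: Pab(L + b)/(6LEI) = 60.17/EI
  relative rotation θ_0 = (563.2 + 60.17)/EI = 623.4/EI
A unit hogging moment at B produces rotation L₁/(3EI) + L₂/(3EI) = 5.333/EI.
Slope continuity at B: θ_0 = M_B·5.333/EI, so M_B = 623.4/5.333 = 116.9 kN·m (hogging).

M_B = 116.9 kN·m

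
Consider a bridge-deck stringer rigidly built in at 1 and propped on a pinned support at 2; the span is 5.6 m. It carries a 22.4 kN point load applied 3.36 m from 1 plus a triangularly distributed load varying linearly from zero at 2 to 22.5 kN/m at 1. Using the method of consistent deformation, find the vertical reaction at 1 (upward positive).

Take the reaction at 2 as the redundant and release it; the primary structure is a cantilever fixed at 1.
Deflection at 2 on the released cantilever, summing each load's contribution:
  point load 22.4 at a = 3.36: Pa²(3L − a)/(6EI) = 566.5/EI
  triangular load, peak 22.5 at the fixed end: w₀L⁴/(30EI) = 737.6/EI
  δ_0 = 1304/EI
Flexibility coefficient — unit upward force at 2: δ_{22} = L³/(3EI) = 58.54/EI.
Compatibility at 2: δ_0 − R_2·δ_{22} = 0, so R_2 = 1304/58.54 = 22.28 kN.
Vertical equilibrium: R_1 = ΣP − R_2 = 85.4 − 22.28 = 63.12 kN.

R_1 = 63.12 kN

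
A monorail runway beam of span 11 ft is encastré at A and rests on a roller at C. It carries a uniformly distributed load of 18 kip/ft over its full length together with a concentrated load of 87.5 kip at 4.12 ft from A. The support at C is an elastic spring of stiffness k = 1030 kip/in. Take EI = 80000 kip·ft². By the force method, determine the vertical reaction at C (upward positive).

Remove the prop at C; the released (primary) structure is a cantilever built in at A.
Deflection at C on the released cantilever, summing each load's contribution:
  UDL 18: wL⁴/(8EI) = 32942/EI
  point load 87.5 at a = 4.12: Pa²(3L − a)/(6EI) = 7149/EI
  δ_0 = 40091/EI
Flexibility coefficient — unit upward force at C: δ_{CC} = L³/(3EI) = 443.7/EI.
With EI = 80000 kip·ft²: δ_0 = 0.50114 ft and δ_{CC} = 0.005546 ft/kip.
Compatibility — the spring shortens by R_C/k under the reaction it provides: δ_0 − R_C·δ_{CC} = R_C/k. With 1/k = 1/(1030×12) ft/kip = 0.000081 ft/kip, R_C = δ_0 / (δ_{CC} + 1/k) = 0.50114 / (0.005546 + 0.000081) = 89.06 kip.

R_C = 89.06 kip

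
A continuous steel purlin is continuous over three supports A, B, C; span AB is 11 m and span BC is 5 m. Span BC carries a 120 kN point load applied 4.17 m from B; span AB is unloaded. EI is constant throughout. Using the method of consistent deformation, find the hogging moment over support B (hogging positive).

M_B = 15.13 kN·m

Insert a hinge at B; M_B is the redundant, and each span becomes simply supported.
Rotations at B on the released spans (each span's end-slope, ×1/EI):
  span BC: point load 120 at a = 4.17: Pab(L + b)/(6LEI) = 80.71/EI
  relative rotation θ_0 = (0 + 80.71)/EI = 80.71/EI
A unit hogging moment at B produces rotation L₁/(3EI) + L₂/(3EI) = 5.333/EI.
Slope continuity at B: θ_0 = M_B·5.333/EI, so M_B = 80.71/5.333 = 15.13 kN·m (hogging).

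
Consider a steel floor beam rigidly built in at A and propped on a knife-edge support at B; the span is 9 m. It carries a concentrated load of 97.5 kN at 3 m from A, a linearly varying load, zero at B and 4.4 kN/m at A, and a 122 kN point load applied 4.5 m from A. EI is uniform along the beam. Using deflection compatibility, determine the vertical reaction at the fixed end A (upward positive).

Choose R_B as the redundant. The primary structure is the cantilever fixed at A.
Primary-structure tip deflection at B by superposition:
  point load 97.5 at a = 3: Pa²(3L − a)/(6EI) = 3510/EI
  triangular load, peak 4.4 at the fixed end: w₀L⁴/(30EI) = 962.3/EI
  point load 122 at a = 4.5: Pa²(3L − a)/(6EI) = 9264/EI
  δ_0 = 13737/EI
Tip deflection under a unit load at B: L³/(3EI) = 243/EI.
Compatibility at B: δ_0 − R_B·δ_{BB} = 0, so R_B = 13737/243 = 56.53 kN.
Vertical equilibrium: R_A = ΣP − R_B = 239.3 − 56.53 = 182.8 kN.

R_A = 182.8 kN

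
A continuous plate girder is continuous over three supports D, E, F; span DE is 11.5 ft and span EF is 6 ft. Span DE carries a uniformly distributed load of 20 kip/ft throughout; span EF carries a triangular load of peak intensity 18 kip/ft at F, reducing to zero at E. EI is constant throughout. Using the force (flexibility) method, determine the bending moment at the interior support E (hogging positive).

Take M_E as the redundant. Released structure: two simple spans DE and EF with a hinge at E.
Rotations at E on the released spans (each span's end-slope, ×1/EI):
  span DE: UDL 20: wL³/(24EI) = 1267/EI
  span EF: triangular load, peak 18: 7w₀L³/(360EI) = 75.6/EI
  relative rotation θ_0 = (1267 + 75.6)/EI = 1343/EI
A unit hogging moment at E produces rotation L₁/(3EI) + L₂/(3EI) = 5.833/EI.
Slope continuity at E: θ_0 = M_E·5.833/EI, so M_E = 1343/5.833 = 230.2 kip·ft (hogging).

M_E = 230.2 kip·ft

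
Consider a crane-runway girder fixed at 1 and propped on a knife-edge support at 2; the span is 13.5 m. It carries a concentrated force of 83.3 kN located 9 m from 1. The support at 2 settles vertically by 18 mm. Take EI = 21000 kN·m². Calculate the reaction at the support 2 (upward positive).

R_2 = 42.73 kN

Release the roller at 2. Primary structure: cantilever fixed at 1.
Deflection at 2 on the released cantilever, summing each load's contribution:
  point load 83.3 at a = 9: Pa²(3L − a)/(6EI) = 35423/EI
Tip deflection under a unit load at 2: L³/(3EI) = 820.1/EI.
With EI = 21000 kN·m²: δ_0 = 1.6868 m and δ_{22} = 0.039054 m/kN.
Compatibility — the beam at 2 must follow the support down by 0.018 m: δ_0 − R_2·δ_{22} = 0.018, so R_2 = (1.6868 − 0.018)/0.039054 = 42.73 kN.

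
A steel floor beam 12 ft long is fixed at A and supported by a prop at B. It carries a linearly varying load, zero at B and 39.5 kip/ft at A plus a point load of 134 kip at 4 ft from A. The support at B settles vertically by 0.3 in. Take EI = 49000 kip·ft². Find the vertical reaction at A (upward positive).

R_A = 305.9 kip

Remove the prop at B; the released (primary) structure is a cantilever built in at A.
Downward deflection at the released point B due to the loads:
  triangular load, peak 39.5 at the fixed end: w₀L⁴/(30EI) = 27302/EI
  point load 134 at a = 4: Pa²(3L − a)/(6EI) = 11435/EI
  δ_0 = 38737/EI
Tip deflection under a unit load at B: L³/(3EI) = 576/EI.
With EI = 49000 kip·ft²: δ_0 = 0.79055 ft and δ_{BB} = 0.011755 ft/kip.
Compatibility — the beam at B must follow the support down by 0.025 ft: δ_0 − R_B·δ_{BB} = 0.025, so R_B = (0.79055 − 0.025)/0.011755 = 65.13 kip.
Vertical equilibrium: R_A = ΣP − R_B = 371 − 65.13 = 305.9 kip.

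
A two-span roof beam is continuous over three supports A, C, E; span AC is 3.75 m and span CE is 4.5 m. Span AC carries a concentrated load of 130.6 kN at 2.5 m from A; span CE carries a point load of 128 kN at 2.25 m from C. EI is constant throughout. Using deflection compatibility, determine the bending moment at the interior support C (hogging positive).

M_C = 100.1 kN·m

Take M_C as the redundant. Released structure: two simple spans AC and CE with a hinge at C.
End slopes at the hinge C, treating each span as simply supported:
  span AC: point load 130.6 at a = 2.5: Pab(L + a)/(6LEI) = 113.4/EI
  span CE: point load 128 at a = 2.25: Pab(L + b)/(6LEI) = 162/EI
  relative rotation θ_0 = (113.4 + 162)/EI = 275.4/EI
A unit hogging moment at C produces rotation L₁/(3EI) + L₂/(3EI) = 2.75/EI.
Slope continuity at C: θ_0 = M_C·2.75/EI, so M_C = 275.4/2.75 = 100.1 kN·m (hogging).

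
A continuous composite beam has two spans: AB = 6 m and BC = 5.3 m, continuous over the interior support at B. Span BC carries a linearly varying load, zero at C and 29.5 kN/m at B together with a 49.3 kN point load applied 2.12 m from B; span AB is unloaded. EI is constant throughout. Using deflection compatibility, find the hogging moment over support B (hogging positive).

M_B = 49.44 kN·m

Insert a hinge at B; M_B is the redundant, and each span becomes simply supported.
Rotations at B on the released spans (each span's end-slope, ×1/EI):
  span BC: triangular load, peak 29.5: w₀L³/(45EI) = 97.6/EI
  span BC: point load 49.3 at a = 2.12: Pab(L + b)/(6LEI) = 88.63/EI
  relative rotation θ_0 = (0 + 186.2)/EI = 186.2/EI
A unit hogging moment at B produces rotation L₁/(3EI) + L₂/(3EI) = 3.767/EI.
Compatibility: M_B·(L₁+L₂)/(3EI) = θ_0, giving M_B = 49.44 kN·m (hogging).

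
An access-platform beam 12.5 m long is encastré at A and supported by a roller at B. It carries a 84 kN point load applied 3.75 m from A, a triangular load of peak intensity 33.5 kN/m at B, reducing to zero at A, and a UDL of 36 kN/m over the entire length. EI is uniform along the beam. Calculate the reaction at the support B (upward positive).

Take the reaction at B as the redundant and release it; the primary structure is a cantilever fixed at A.
Downward deflection at the released point B due to the loads:
  point load 84 at a = 3.75: Pa²(3L − a)/(6EI) = 6645/EI
  triangular load, peak 33.5 at the free end: 11w₀L⁴/(120EI) = 74972/EI
  UDL 36: wL⁴/(8EI) = 109863/EI
  δ_0 = 191479/EI
Tip deflection under a unit load at B: L³/(3EI) = 651/EI.
Compatibility at B: δ_0 − R_B·δ_{BB} = 0, so R_B = 191479/651 = 294.1 kN.

R_B = 294.1 kN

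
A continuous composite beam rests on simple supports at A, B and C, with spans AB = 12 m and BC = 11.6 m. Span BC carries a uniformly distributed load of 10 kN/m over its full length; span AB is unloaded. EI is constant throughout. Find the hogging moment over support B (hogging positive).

Release continuity at B by inserting a hinge; the redundant is the internal moment M_B. The primary structure is two simply-supported spans AB and BC.
Discontinuity in slope at B on the released structure — sum the simple-span end rotations:
  span BC: UDL 10: wL³/(24EI) = 650.4/EI
  relative rotation θ_0 = (0 + 650.4)/EI = 650.4/EI
A unit hogging moment at B produces rotation L₁/(3EI) + L₂/(3EI) = 7.867/EI.
Compatibility: M_B·(L₁+L₂)/(3EI) = θ_0, giving M_B = 82.67 kN·m (hogging).

M_B = 82.67 kN·m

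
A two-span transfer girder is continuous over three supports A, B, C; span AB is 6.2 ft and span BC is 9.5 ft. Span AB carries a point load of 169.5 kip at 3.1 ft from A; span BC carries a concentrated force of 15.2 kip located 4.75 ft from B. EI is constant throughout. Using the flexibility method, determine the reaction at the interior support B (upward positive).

Take M_B as the redundant. Released structure: two simple spans AB and BC with a hinge at B.
Discontinuity in slope at B on the released structure — sum the simple-span end rotations:
  span AB: point load 169.5 at a = 3.1: Pab(L + a)/(6LEI) = 407.2/EI
  span BC: point load 15.2 at a = 4.75: Pab(L + b)/(6LEI) = 85.74/EI
  relative rotation θ_0 = (407.2 + 85.74)/EI = 493/EI
A unit hogging moment at B produces rotation L₁/(3EI) + L₂/(3EI) = 5.233/EI.
Compatibility: M_B·(L₁+L₂)/(3EI) = θ_0, giving M_B = 94.2 kip·ft (hogging).
Span AB, ΣM about A with M_B applied at B: R_B^{AB}·6.2 = 525.5 + 94.2, so R_B^{AB} = 99.94 kip and R_A = 169.5 − 99.94 = 69.56 kip.
Span BC, ΣM about C: R_B^{BC}·9.5 = 72.2 + 94.2, so R_B^{BC} = 17.52 kip and R_C = 15.2 − 17.52 = -2.315 kip.
R_B = 99.94 + 17.52 = 117.5 kip.

R_B = 117.5 kip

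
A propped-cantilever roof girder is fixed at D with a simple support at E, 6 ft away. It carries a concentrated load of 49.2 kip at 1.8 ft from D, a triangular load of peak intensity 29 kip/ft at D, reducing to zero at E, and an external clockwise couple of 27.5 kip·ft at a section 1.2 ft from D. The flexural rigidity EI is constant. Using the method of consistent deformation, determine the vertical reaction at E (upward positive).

Choose R_E as the redundant. The primary structure is the cantilever fixed at D.
Free-end deflection of the primary structure under the applied loading (downward +):
  point load 49.2 at a = 1.8: Pa²(3L − a)/(6EI) = 430.4/EI
  triangular load, peak 29 at the fixed end: w₀L⁴/(30EI) = 1253/EI
  clockwise couple 27.5 at a = 1.2: M₀a(2L − a)/(2EI) = 178.2/EI
  δ_0 = 1861/EI
Tip deflection under a unit load at E: L³/(3EI) = 72/EI.
Compatibility at E: δ_0 − R_E·δ_{EE} = 0, so R_E = 1861/72 = 25.85 kip.

R_E = 25.85 kip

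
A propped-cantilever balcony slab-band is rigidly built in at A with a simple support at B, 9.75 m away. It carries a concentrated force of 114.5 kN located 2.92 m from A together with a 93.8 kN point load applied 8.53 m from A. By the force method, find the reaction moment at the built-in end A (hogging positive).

Release the roller at B. Primary structure: cantilever fixed at A.
Free-end deflection of the primary structure under the applied loading (downward +):
  point load 114.5 at a = 2.92: Pa²(3L − a)/(6EI) = 4284/EI
  point load 93.8 at a = 8.53: Pa²(3L − a)/(6EI) = 23569/EI
  δ_0 = 27853/EI
Tip deflection under a unit load at B: L³/(3EI) = 309/EI.
The prop prevents deflection at B: R_B = δ_0/δ_{BB} = 27853/309 = 90.15 kN.
Moment equilibrium about A: M_A = Σ(load moments about A) − R_B·L = 1134 − 90.15×9.75 = 255.5 kN·m.

M_A = 255.5 kN·m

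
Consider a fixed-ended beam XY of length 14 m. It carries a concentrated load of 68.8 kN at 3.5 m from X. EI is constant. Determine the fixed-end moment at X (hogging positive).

M_X = 135.4 kN·m

Take the two fixed-end moments M_X, M_Y as redundants; the released structure is the simple span XY.
Simple-span end rotations at X and Y under the given loads:
  at X: point load 68.8 at a = 3.5: Pab(L + b)/(6LEI) = 737.5/EI
  at Y: point load 68.8 at a = 3.5: Pab(L + a)/(6LEI) = 526.8/EI
  θ_X0 = 737.5/EI,  θ_Y0 = 526.8/EI
Flexibility coefficients: a unit moment at one end gives L/(3EI) there and L/(6EI) at the far end, so f₁₁ = f₂₂ = 4.667/EI and f₁₂ = f₂₁ = 2.333/EI.
Compatibility — zero rotation at each built-in end:
  4.667 M_X + 2.333 M_Y = 737.5
  2.333 M_X + 4.667 M_Y = 526.8
Solving the pair gives M_X = 135.4 kN·m and M_Y = 45.15 kN·m (hogging).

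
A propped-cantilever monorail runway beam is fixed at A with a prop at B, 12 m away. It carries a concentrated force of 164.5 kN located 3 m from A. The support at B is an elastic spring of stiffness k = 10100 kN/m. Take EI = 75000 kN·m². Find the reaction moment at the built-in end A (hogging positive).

Take the reaction at B as the redundant and release it; the primary structure is a cantilever fixed at A.
Deflection at B on the released cantilever, summing each load's contribution:
  point load 164.5 at a = 3: Pa²(3L − a)/(6EI) = 8143/EI
Tip deflection under a unit load at B: L³/(3EI) = 576/EI.
With EI = 75000 kN·m²: δ_0 = 0.10857 m and δ_{BB} = 0.00768 m/kN.
Compatibility — the spring shortens by R_B/k under the reaction it provides: δ_0 − R_B·δ_{BB} = R_B/k. With 1/k = 0.000099 m/kN, R_B = δ_0 / (δ_{BB} + 1/k) = 0.10857 / (0.00768 + 0.000099) = 13.96 kN.
Moment equilibrium about A: M_A = Σ(load moments about A) − R_B·L = 493.5 − 13.96×12 = 326 kN·m.

M_A = 326 kN·m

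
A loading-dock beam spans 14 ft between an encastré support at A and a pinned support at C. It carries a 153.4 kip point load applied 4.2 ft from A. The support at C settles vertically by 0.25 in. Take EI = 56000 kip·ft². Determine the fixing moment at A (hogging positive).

Take the reaction at C as the redundant and release it; the primary structure is a cantilever fixed at A.
Downward deflection at the released point C due to the loads:
  point load 153.4 at a = 4.2: Pa²(3L − a)/(6EI) = 17048/EI
Tip deflection under a unit load at C: L³/(3EI) = 914.7/EI.
With EI = 56000 kip·ft²: δ_0 = 0.30442 ft and δ_{CC} = 0.016333 ft/kip.
Compatibility — the beam at C must follow the support down by 0.02083 ft: δ_0 − R_C·δ_{CC} = 0.02083, so R_C = (0.30442 − 0.02083)/0.016333 = 17.36 kip.
Moment equilibrium about A: M_A = Σ(load moments about A) − R_C·L = 644.3 − 17.36×14 = 401.2 kip·ft.

M_A = 401.2 kip·ft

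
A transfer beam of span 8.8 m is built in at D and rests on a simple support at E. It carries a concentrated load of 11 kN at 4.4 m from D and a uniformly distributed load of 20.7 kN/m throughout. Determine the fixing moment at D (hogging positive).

M_D = 218.5 kN·m

Choose R_E as the redundant. The primary structure is the cantilever fixed at D.
Deflection at E on the released cantilever, summing each load's contribution:
  point load 11 at a = 4.4: Pa²(3L − a)/(6EI) = 780.9/EI
  UDL 20.7: wL⁴/(8EI) = 15517/EI
  δ_0 = 16298/EI
Flexibility coefficient — unit upward force at E: δ_{EE} = L³/(3EI) = 227.2/EI.
Compatibility at E: δ_0 − R_E·δ_{EE} = 0, so R_E = 16298/227.2 = 71.75 kN.
Moment equilibrium about D: M_D = Σ(load moments about D) − R_E·L = 849.9 − 71.75×8.8 = 218.5 kN·m.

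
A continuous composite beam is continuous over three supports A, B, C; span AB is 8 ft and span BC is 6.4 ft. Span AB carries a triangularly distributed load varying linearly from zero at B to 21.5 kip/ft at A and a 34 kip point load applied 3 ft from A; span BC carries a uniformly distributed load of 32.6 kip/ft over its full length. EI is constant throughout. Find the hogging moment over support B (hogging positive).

M_B = 143.1 kip·ft

Take M_B as the redundant. Released structure: two simple spans AB and BC with a hinge at B.
End slopes at the hinge B, treating each span as simply supported:
  span AB: triangular load, peak 21.5: 7w₀L³/(360EI) = 214/EI
  span AB: point load 34 at a = 3: Pab(L + a)/(6LEI) = 116.9/EI
  span BC: UDL 32.6: wL³/(24EI) = 356.1/EI
  relative rotation θ_0 = (330.9 + 356.1)/EI = 687/EI
A unit hogging moment at B produces rotation L₁/(3EI) + L₂/(3EI) = 4.8/EI.
Compatibility: M_B·(L₁+L₂)/(3EI) = θ_0, giving M_B = 143.1 kip·ft (hogging).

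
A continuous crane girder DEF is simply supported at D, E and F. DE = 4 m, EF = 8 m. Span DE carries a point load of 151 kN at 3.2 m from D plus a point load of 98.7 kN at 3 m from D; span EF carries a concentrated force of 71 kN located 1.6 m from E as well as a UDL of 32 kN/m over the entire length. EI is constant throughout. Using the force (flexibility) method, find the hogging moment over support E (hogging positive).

Release continuity at E by inserting a hinge; the redundant is the internal moment M_E. The primary structure is two simply-supported spans DE and EF.
Discontinuity in slope at E on the released structure — sum the simple-span end rotations:
  span DE: point load 151 at a = 3.2: Pab(L + a)/(6LEI) = 116/EI
  span DE: point load 98.7 at a = 3: Pab(L + a)/(6LEI) = 86.36/EI
  span EF: point load 71 at a = 1.6: Pab(L + b)/(6LEI) = 218.1/EI
  span EF: UDL 32: wL³/(24EI) = 682.7/EI
  relative rotation θ_0 = (202.3 + 900.8)/EI = 1103/EI
A unit hogging moment at E produces rotation L₁/(3EI) + L₂/(3EI) = 4/EI.
Slope continuity at E: θ_0 = M_E·4/EI, so M_E = 1103/4 = 275.8 kN·m (hogging).

M_E = 275.8 kN·m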